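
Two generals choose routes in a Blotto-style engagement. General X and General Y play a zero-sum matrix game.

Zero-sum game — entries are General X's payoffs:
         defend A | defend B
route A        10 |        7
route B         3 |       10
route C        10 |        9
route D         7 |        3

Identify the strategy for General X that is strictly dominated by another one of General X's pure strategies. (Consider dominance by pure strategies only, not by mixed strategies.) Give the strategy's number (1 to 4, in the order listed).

4

Compare route D with route A: 10 > 7, 7 > 3.
So route A strictly dominates route D for General X; route D is strictly dominated.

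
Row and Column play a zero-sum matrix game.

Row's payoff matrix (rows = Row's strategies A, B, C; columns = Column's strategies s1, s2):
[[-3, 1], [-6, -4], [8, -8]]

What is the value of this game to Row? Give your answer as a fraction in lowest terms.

Row B is strictly dominated by row A, so Row never plays it.
The remaining 2×2 game on (A, C) × (s1, s2) has no saddle point. Let Row play A with probability p; indifference gives −3p + 8(1−p) = p − 8(1−p), so p = 4/5.
Similarly Column's optimal q on s1 is 9/20, and the value is -3·(9/20) + (1)·(11/20) = -4/5.

-4/5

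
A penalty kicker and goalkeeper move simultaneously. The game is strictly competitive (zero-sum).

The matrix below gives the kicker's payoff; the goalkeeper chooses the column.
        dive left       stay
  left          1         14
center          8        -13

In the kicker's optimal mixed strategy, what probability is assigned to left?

Row minima are 1 and -13, so the kicker's maximin is 1; column maxima are 8 and 14, so the goalkeeper's minimax is 8. These differ, so the equilibrium is in mixed strategies.
Let the kicker play left with probability p. The goalkeeper is indifferent when p + 8(1−p) = 14p − 13(1−p), giving p = 21/34.

21/34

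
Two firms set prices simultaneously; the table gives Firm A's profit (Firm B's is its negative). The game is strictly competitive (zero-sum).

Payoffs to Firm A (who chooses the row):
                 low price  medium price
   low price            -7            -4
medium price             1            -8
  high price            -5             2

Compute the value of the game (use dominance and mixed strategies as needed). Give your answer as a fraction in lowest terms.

Row low price is strictly dominated by row high price, so Firm A never plays it.
The remaining 2×2 game on (medium price, high price) × (low price, medium price) has no saddle point. Let Firm A play medium price with probability p; indifference gives p − 5(1−p) = −8p + 2(1−p), so p = 7/16.
Similarly Firm B's optimal q on low price is 5/8, and the value is 1·(5/8) + (-8)·(3/8) = -19/8.

-19/8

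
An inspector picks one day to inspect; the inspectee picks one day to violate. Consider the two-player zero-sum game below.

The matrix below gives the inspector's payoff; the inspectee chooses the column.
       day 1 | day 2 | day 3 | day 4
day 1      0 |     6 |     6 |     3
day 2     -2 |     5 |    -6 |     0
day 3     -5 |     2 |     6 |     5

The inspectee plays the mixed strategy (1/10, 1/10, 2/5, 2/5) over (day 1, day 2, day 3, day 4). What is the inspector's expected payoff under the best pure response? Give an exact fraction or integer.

21/5

day 1: (0)·(1/10) + (6)·(1/10) + (6)·(2/5) + (3)·(2/5) = 21/5.
day 2: (-2)·(1/10) + (5)·(1/10) + (-6)·(2/5) + (0)·(2/5) = -21/10.
day 3: (-5)·(1/10) + (2)·(1/10) + (6)·(2/5) + (5)·(2/5) = 41/10.
The best pure response is day 1 with expected payoff 21/5.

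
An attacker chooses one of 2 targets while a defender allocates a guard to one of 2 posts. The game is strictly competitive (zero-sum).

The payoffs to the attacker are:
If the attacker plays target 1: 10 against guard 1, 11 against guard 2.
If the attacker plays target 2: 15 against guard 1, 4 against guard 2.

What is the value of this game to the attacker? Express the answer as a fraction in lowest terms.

Row minima are 10 and 4, so the attacker's maximin is 10; column maxima are 15 and 11, so the defender's minimax is 11. These differ, so the equilibrium is in mixed strategies.
Let the attacker play target 1 with probability p. The defender is indifferent when 10p + 15(1−p) = 11p + 4(1−p), giving p = 11/12.
Let the defender play guard 1 with probability q. The attacker is indifferent when 10q + 11(1−q) = 15q + 4(1−q), giving q = 7/12.
The value is 10·(7/12) + (11)·(5/12) = 125/12.

125/12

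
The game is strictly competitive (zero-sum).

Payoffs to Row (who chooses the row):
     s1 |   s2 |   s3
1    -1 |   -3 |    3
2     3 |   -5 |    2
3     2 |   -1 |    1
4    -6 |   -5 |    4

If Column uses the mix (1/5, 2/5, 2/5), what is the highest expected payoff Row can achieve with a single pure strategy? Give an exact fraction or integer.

1: (-1)·(1/5) + (-3)·(2/5) + (3)·(2/5) = -1/5.
2: (3)·(1/5) + (-5)·(2/5) + (2)·(2/5) = -3/5.
3: (2)·(1/5) + (-1)·(2/5) + (1)·(2/5) = 2/5.
4: (-6)·(1/5) + (-5)·(2/5) + (4)·(2/5) = -8/5.
The best pure response is 3 with expected payoff 2/5.

2/5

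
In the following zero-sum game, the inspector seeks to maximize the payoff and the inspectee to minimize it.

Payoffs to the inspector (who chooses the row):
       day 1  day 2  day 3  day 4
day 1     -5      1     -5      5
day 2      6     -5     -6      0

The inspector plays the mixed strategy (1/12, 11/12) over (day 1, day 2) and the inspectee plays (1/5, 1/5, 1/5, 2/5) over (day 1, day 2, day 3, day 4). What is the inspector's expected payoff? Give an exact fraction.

-9/10

Against (1/5, 1/5, 1/5, 2/5), each row's expected payoff is day 1: 1/5; day 2: -1.
Taking the (1/12, 11/12)-weighted average: (1/12)·(1/5) + (11/12)·(-1) = -9/10.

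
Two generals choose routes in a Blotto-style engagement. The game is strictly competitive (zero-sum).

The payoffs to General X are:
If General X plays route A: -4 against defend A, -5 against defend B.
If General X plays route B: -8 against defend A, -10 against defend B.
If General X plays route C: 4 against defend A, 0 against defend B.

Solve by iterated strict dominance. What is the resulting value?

Column defend A is strictly dominated by defend B for General Y (-5<-4, -10<-8, 0<4); eliminate defend A.
Row route B is strictly dominated by row route A (-5>-10); eliminate route B.
Row route A is strictly dominated by row route C (0>-5); eliminate route A.
Only (route C, defend B) remains, with payoff 0.

0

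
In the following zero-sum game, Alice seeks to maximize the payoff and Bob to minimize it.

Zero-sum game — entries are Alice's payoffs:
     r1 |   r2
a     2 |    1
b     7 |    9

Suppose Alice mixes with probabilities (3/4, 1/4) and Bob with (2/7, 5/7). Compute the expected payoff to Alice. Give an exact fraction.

Against (2/7, 5/7), each row's expected payoff is a: 9/7; b: 59/7.
Taking the (3/4, 1/4)-weighted average: (3/4)·(9/7) + (1/4)·(59/7) = 43/14.

43/14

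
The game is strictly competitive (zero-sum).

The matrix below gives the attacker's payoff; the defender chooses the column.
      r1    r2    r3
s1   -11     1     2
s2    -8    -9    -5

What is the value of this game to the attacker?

-107/13

Column r3 is strictly dominated by r2 for the defender (it gives the attacker more in every row).
The remaining 2×2 game on (s1, s2) × (r1, r2) has no saddle point. Let the attacker play s1 with probability p; indifference gives −11p − 8(1−p) = p − 9(1−p), so p = 1/13.
Similarly the defender's optimal q on r1 is 10/13, and the value is -11·(10/13) + (1)·(3/13) = -107/13.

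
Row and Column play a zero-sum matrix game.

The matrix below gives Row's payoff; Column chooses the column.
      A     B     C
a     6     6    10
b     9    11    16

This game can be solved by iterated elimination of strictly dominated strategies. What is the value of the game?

Row a is strictly dominated by row b (9>6, 11>6, 16>10); eliminate a.
Column B is strictly dominated by A for Column (9<11); eliminate B.
Column C is strictly dominated by A for Column (9<16); eliminate C.
Only (b, A) remains, with payoff 9.

9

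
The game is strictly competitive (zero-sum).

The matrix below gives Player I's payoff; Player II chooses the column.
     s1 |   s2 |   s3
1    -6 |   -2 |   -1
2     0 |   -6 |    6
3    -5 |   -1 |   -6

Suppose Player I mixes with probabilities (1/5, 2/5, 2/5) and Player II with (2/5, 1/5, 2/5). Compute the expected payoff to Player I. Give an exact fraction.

Against (2/5, 1/5, 2/5), each row's expected payoff is 1: -16/5; 2: 6/5; 3: -23/5.
Taking the (1/5, 2/5, 2/5)-weighted average: (1/5)·(-16/5) + (2/5)·(6/5) + (2/5)·(-23/5) = -2.

-2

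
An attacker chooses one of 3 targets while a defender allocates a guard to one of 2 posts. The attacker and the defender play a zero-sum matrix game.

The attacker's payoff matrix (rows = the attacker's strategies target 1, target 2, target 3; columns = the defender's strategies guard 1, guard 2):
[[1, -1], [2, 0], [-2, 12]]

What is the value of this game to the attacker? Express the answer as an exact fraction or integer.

Row target 1 is strictly dominated by row target 2, so the attacker never plays it.
The remaining 2×2 game on (target 2, target 3) × (guard 1, guard 2) has no saddle point. Let the attacker play target 2 with probability p; indifference gives 2p − 2(1−p) = 12(1−p), so p = 7/8.
Similarly the defender's optimal q on guard 1 is 3/4, and the value is 2·(3/4) + (0)·(1/4) = 3/2.

3/2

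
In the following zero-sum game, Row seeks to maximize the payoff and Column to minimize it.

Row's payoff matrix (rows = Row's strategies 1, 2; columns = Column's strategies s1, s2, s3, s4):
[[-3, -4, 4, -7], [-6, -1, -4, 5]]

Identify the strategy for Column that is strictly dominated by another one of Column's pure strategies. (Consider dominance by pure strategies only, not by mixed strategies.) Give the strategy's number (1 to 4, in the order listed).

3

Column prefers columns that give Row less. Compare s3 with s1: -3 < 4, -6 < -4.
So s1 strictly dominates s3 for Column; s3 is strictly dominated.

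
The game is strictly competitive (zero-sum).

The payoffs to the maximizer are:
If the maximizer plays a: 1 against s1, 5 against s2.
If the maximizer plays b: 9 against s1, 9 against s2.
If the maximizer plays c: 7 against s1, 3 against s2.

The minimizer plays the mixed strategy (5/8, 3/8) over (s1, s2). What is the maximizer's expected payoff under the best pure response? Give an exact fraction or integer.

a: (1)·(5/8) + (5)·(3/8) = 5/2.
b: (9)·(5/8) + (9)·(3/8) = 9.
c: (7)·(5/8) + (3)·(3/8) = 11/2.
The best pure response is b with expected payoff 9.

9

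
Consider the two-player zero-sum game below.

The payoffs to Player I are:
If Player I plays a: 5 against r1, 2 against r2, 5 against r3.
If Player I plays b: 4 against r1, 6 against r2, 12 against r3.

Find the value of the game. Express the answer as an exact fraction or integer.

22/5

Column r3 is strictly dominated by r2 for Player II (it gives Player I more in every row).
The remaining 2×2 game on (a, b) × (r1, r2) has no saddle point. Let Player I play a with probability p; indifference gives 5p + 4(1−p) = 2p + 6(1−p), so p = 2/5.
Similarly Player II's optimal q on r1 is 4/5, and the value is 5·(4/5) + (2)·(1/5) = 22/5.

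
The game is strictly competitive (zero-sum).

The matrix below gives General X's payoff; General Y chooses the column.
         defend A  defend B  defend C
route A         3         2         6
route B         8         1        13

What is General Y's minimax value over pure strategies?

The worst case (largest entry) in each column is defend A: 8, defend B: 2, defend C: 13.
The best (smallest) of these is 2.

2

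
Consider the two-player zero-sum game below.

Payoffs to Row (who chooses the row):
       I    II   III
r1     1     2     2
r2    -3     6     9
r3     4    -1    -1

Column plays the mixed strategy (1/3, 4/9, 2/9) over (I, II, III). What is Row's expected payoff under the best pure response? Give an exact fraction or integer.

11/3

r1: (1)·(1/3) + (2)·(4/9) + (2)·(2/9) = 5/3.
r2: (-3)·(1/3) + (6)·(4/9) + (9)·(2/9) = 11/3.
r3: (4)·(1/3) + (-1)·(4/9) + (-1)·(2/9) = 2/3.
The best pure response is r2 with expected payoff 11/3.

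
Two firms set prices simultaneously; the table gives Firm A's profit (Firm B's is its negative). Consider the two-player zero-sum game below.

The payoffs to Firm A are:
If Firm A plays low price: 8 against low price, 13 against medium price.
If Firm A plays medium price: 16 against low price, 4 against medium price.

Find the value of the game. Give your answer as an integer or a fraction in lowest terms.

Row minima are 8 and 4, so Firm A's maximin is 8; column maxima are 16 and 13, so Firm B's minimax is 13. These differ, so the equilibrium is in mixed strategies.
Let Firm A play low price with probability p. Firm B is indifferent when 8p + 16(1−p) = 13p + 4(1−p), giving p = 12/17.
Let Firm B play low price with probability q. Firm A is indifferent when 8q + 13(1−q) = 16q + 4(1−q), giving q = 9/17.
The value is 8·(9/17) + (13)·(8/17) = 176/17.

176/17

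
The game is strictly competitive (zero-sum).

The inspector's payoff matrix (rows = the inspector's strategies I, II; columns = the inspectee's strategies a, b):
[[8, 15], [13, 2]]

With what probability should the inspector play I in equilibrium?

11/18

Row minima are 8 and 2, so the inspector's maximin is 8; column maxima are 13 and 15, so the inspectee's minimax is 13. These differ, so the equilibrium is in mixed strategies.
Let the inspector play I with probability p. The inspectee is indifferent when 8p + 13(1−p) = 15p + 2(1−p), giving p = 11/18.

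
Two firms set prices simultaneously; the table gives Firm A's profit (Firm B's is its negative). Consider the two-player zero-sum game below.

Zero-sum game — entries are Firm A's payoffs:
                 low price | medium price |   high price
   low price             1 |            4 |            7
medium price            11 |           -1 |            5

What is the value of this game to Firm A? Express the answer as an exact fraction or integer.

3

Column high price is strictly dominated by medium price for Firm B (it gives Firm A more in every row).
The remaining 2×2 game on (low price, medium price) × (low price, medium price) has no saddle point. Let Firm A play low price with probability p; indifference gives p + 11(1−p) = 4p − (1−p), so p = 4/5.
Similarly Firm B's optimal q on low price is 1/3, and the value is 1·(1/3) + (4)·(2/3) = 3.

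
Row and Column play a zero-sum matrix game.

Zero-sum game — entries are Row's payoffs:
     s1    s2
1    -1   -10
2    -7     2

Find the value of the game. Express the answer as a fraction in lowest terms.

-4

Row minima are -10 and -7, so Row's maximin is -7; column maxima are -1 and 2, so Column's minimax is -1. These differ, so the equilibrium is in mixed strategies.
Let Row play 1 with probability p. Column is indifferent when −p − 7(1−p) = −10p + 2(1−p), giving p = 1/2.
Let Column play s1 with probability q. Row is indifferent when −q − 10(1−q) = −7q + 2(1−q), giving q = 2/3.
The value is -1·(2/3) + (-10)·(1/3) = -4.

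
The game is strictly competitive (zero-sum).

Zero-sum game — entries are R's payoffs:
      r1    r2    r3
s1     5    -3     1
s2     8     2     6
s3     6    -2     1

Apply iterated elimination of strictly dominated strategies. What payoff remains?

Row s1 is strictly dominated by row s2 (8>5, 2>-3, 6>1); eliminate s1.
Column r1 is strictly dominated by r2 for C (2<8, -2<6); eliminate r1.
Column r3 is strictly dominated by r2 for C (2<6, -2<1); eliminate r3.
Row s3 is strictly dominated by row s2 (2>-2); eliminate s3.
Only (s2, r2) remains, with payoff 2.

2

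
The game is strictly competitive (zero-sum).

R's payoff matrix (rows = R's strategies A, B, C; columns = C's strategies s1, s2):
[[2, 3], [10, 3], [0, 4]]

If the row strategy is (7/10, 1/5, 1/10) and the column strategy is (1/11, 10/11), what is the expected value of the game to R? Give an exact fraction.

Against (1/11, 10/11), each row's expected payoff is A: 32/11; B: 40/11; C: 40/11.
Taking the (7/10, 1/5, 1/10)-weighted average: (7/10)·(32/11) + (1/5)·(40/11) + (1/10)·(40/11) = 172/55.

172/55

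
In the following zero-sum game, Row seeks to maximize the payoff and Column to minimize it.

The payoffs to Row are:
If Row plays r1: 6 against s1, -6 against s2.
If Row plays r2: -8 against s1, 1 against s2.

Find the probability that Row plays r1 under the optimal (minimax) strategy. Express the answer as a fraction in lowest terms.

3/7

Row minima are -6 and -8, so Row's maximin is -6; column maxima are 6 and 1, so Column's minimax is 1. These differ, so the equilibrium is in mixed strategies.
Let Row play r1 with probability p. Column is indifferent when 6p − 8(1−p) = −6p + (1−p), giving p = 3/7.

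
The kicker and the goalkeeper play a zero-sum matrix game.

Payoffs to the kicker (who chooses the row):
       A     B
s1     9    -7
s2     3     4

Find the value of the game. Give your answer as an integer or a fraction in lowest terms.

57/17

Row minima are -7 and 3, so the kicker's maximin is 3; column maxima are 9 and 4, so the goalkeeper's minimax is 4. These differ, so the equilibrium is in mixed strategies.
Let the kicker play s1 with probability p. The goalkeeper is indifferent when 9p + 3(1−p) = −7p + 4(1−p), giving p = 1/17.
Let the goalkeeper play A with probability q. The kicker is indifferent when 9q − 7(1−q) = 3q + 4(1−q), giving q = 11/17.
The value is 9·(11/17) + (-7)·(6/17) = 57/17.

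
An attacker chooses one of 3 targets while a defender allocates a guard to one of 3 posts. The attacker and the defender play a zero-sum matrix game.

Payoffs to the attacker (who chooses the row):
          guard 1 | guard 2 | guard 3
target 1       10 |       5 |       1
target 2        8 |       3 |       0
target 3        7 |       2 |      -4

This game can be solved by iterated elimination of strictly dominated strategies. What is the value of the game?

Column guard 2 is strictly dominated by guard 3 for the defender (1<5, 0<3, -4<2); eliminate guard 2.
Row target 2 is strictly dominated by row target 1 (10>8, 1>0); eliminate target 2.
Column guard 1 is strictly dominated by guard 3 for the defender (1<10, -4<7); eliminate guard 1.
Row target 3 is strictly dominated by row target 1 (1>-4); eliminate target 3.
Only (target 1, guard 3) remains, with payoff 1.

1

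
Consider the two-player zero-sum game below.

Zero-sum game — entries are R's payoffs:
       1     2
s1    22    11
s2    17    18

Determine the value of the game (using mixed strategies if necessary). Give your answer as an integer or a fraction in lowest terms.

Row minima are 11 and 17, so R's maximin is 17; column maxima are 22 and 18, so C's minimax is 18. These differ, so the equilibrium is in mixed strategies.
Let R play s1 with probability p. C is indifferent when 22p + 17(1−p) = 11p + 18(1−p), giving p = 1/12.
Let C play 1 with probability q. R is indifferent when 22q + 11(1−q) = 17q + 18(1−q), giving q = 7/12.
The value is 22·(7/12) + (11)·(5/12) = 209/12.

209/12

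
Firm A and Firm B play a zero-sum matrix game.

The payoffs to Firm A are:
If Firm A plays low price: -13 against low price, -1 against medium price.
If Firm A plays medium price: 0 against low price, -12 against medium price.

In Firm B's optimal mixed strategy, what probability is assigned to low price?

11/24

Row minima are -13 and -12, so Firm A's maximin is -12; column maxima are 0 and -1, so Firm B's minimax is -1. These differ, so the equilibrium is in mixed strategies.
Let Firm B play low price with probability q. Firm A is indifferent when −13q − (1−q) = −12(1−q), giving q = 11/24.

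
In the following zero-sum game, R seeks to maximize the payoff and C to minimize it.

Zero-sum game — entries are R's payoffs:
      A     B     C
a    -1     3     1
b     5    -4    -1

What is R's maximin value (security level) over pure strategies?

-1

The worst-case payoff for each row is a: -1, b: -4.
The best of these is -1.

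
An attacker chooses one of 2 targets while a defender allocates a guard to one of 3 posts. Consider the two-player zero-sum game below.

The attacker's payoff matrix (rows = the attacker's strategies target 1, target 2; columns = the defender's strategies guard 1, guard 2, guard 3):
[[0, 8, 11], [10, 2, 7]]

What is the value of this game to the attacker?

Column guard 3 is strictly dominated by guard 2 for the defender (it gives the attacker more in every row).
The remaining 2×2 game on (target 1, target 2) × (guard 1, guard 2) has no saddle point. Let the attacker play target 1 with probability p; indifference gives 10(1−p) = 8p + 2(1−p), so p = 1/2.
Similarly the defender's optimal q on guard 1 is 3/8, and the value is 0·(3/8) + (8)·(5/8) = 5.

5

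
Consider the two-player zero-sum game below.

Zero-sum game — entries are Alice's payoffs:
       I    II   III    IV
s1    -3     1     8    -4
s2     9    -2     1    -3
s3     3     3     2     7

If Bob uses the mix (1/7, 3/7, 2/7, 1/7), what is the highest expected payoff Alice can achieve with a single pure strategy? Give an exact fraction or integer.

23/7

s1: (-3)·(1/7) + (1)·(3/7) + (8)·(2/7) + (-4)·(1/7) = 12/7.
s2: (9)·(1/7) + (-2)·(3/7) + (1)·(2/7) + (-3)·(1/7) = 2/7.
s3: (3)·(1/7) + (3)·(3/7) + (2)·(2/7) + (7)·(1/7) = 23/7.
The best pure response is s3 with expected payoff 23/7.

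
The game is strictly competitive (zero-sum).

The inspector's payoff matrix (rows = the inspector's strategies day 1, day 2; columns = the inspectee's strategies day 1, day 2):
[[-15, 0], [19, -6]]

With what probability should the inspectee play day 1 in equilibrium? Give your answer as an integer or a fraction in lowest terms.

Row minima are -15 and -6, so the inspector's maximin is -6; column maxima are 19 and 0, so the inspectee's minimax is 0. These differ, so the equilibrium is in mixed strategies.
Let the inspectee play day 1 with probability q. The inspector is indifferent when −15q = 19q − 6(1−q), giving q = 3/20.

3/20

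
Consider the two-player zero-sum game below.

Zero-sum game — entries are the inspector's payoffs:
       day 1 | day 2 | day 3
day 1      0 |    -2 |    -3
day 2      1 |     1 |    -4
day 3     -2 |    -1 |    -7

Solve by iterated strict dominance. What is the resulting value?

-3

Row day 3 is strictly dominated by row day 2 (1>-2, 1>-1, -4>-7); eliminate day 3.
Column day 2 is strictly dominated by day 3 for the inspectee (-3<-2, -4<1); eliminate day 2.
Column day 1 is strictly dominated by day 3 for the inspectee (-3<0, -4<1); eliminate day 1.
Row day 2 is strictly dominated by row day 1 (-3>-4); eliminate day 2.
Only (day 1, day 3) remains, with payoff -3.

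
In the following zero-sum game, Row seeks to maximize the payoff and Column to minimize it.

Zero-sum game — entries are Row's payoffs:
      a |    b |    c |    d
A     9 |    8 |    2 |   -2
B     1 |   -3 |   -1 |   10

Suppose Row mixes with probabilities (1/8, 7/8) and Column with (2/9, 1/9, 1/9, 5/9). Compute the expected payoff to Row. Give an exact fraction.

59/12

Against (2/9, 1/9, 1/9, 5/9), each row's expected payoff is A: 2; B: 16/3.
Taking the (1/8, 7/8)-weighted average: (1/8)·(2) + (7/8)·(16/3) = 59/12.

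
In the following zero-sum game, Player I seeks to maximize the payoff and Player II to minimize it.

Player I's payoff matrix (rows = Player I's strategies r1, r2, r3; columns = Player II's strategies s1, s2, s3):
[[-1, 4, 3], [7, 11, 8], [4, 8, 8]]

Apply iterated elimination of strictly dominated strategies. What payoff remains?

Column s3 is strictly dominated by s1 for Player II (-1<3, 7<8, 4<8); eliminate s3.
Column s2 is strictly dominated by s1 for Player II (-1<4, 7<11, 4<8); eliminate s2.
Row r3 is strictly dominated by row r2 (7>4); eliminate r3.
Row r1 is strictly dominated by row r2 (7>-1); eliminate r1.
Only (r2, s1) remains, with payoff 7.

7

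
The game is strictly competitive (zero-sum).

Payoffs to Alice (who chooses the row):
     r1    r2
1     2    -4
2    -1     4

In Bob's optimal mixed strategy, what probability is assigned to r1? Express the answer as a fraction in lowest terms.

Row minima are -4 and -1, so Alice's maximin is -1; column maxima are 2 and 4, so Bob's minimax is 2. These differ, so the equilibrium is in mixed strategies.
Let Bob play r1 with probability q. Alice is indifferent when 2q − 4(1−q) = −q + 4(1−q), giving q = 8/11.

8/11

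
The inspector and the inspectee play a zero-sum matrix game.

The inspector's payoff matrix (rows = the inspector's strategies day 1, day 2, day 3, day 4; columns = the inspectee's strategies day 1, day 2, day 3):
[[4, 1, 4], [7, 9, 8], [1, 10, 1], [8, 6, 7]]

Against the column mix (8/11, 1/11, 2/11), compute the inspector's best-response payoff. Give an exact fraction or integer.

day 1: (4)·(8/11) + (1)·(1/11) + (4)·(2/11) = 41/11.
day 2: (7)·(8/11) + (9)·(1/11) + (8)·(2/11) = 81/11.
day 3: (1)·(8/11) + (10)·(1/11) + (1)·(2/11) = 20/11.
day 4: (8)·(8/11) + (6)·(1/11) + (7)·(2/11) = 84/11.
The best pure response is day 4 with expected payoff 84/11.

84/11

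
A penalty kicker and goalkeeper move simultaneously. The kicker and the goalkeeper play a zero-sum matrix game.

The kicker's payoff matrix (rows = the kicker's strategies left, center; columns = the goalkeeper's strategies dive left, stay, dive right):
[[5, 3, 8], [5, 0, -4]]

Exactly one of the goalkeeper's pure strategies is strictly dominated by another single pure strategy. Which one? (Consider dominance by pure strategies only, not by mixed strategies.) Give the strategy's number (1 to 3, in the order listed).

1

The goalkeeper prefers columns that give the kicker less. Compare dive left with stay: 3 < 5, 0 < 5.
So stay strictly dominates dive left for the goalkeeper; dive left is strictly dominated.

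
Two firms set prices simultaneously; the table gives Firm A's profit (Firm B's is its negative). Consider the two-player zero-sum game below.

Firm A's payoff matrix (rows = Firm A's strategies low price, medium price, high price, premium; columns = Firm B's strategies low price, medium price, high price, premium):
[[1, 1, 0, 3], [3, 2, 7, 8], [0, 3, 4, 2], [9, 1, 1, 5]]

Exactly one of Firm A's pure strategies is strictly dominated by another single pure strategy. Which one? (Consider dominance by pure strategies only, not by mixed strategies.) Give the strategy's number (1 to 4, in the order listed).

1

Compare low price with medium price: 3 > 1, 2 > 1, 7 > 0, 8 > 3.
So medium price strictly dominates low price for Firm A; low price is strictly dominated.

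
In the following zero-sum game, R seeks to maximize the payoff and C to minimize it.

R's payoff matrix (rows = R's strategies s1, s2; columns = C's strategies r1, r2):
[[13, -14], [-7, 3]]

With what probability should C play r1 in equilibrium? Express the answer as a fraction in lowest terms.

Row minima are -14 and -7, so R's maximin is -7; column maxima are 13 and 3, so C's minimax is 3. These differ, so the equilibrium is in mixed strategies.
Let C play r1 with probability q. R is indifferent when 13q − 14(1−q) = −7q + 3(1−q), giving q = 17/37.

17/37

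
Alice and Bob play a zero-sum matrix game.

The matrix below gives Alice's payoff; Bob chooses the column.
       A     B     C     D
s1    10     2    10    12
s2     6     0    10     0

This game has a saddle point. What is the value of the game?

2

Row minima: 2, 0 → Alice's maximin is 2.
Column maxima: 10, 2, 10, 12 → Bob's minimax is 2.
They coincide at (s1, B), so the value is 2.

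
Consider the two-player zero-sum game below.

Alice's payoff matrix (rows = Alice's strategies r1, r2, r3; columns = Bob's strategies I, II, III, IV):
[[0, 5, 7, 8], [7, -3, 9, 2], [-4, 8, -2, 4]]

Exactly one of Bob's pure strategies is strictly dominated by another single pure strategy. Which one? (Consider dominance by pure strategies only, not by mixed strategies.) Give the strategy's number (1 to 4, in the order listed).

3

Bob prefers columns that give Alice less. Compare III with I: 0 < 7, 7 < 9, -4 < -2.
So I strictly dominates III for Bob; III is strictly dominated.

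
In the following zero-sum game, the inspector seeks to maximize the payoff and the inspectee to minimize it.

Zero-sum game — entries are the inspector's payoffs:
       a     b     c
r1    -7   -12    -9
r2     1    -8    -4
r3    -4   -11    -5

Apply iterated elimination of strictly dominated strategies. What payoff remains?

Column a is strictly dominated by b for the inspectee (-12<-7, -8<1, -11<-4); eliminate a.
Row r3 is strictly dominated by row r2 (-8>-11, -4>-5); eliminate r3.
Column c is strictly dominated by b for the inspectee (-12<-9, -8<-4); eliminate c.
Row r1 is strictly dominated by row r2 (-8>-12); eliminate r1.
Only (r2, b) remains, with payoff -8.

-8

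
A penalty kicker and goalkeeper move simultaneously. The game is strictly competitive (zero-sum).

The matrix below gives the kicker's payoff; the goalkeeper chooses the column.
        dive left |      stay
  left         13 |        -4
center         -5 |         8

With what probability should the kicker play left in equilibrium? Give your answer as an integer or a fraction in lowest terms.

Row minima are -4 and -5, so the kicker's maximin is -4; column maxima are 13 and 8, so the goalkeeper's minimax is 8. These differ, so the equilibrium is in mixed strategies.
Let the kicker play left with probability p. The goalkeeper is indifferent when 13p − 5(1−p) = −4p + 8(1−p), giving p = 13/30.

13/30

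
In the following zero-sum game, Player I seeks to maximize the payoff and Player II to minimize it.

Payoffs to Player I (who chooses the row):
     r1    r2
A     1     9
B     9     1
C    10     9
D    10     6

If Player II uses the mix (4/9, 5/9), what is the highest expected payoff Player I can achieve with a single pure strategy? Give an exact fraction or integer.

85/9

A: (1)·(4/9) + (9)·(5/9) = 49/9.
B: (9)·(4/9) + (1)·(5/9) = 41/9.
C: (10)·(4/9) + (9)·(5/9) = 85/9.
D: (10)·(4/9) + (6)·(5/9) = 70/9.
The best pure response is C with expected payoff 85/9.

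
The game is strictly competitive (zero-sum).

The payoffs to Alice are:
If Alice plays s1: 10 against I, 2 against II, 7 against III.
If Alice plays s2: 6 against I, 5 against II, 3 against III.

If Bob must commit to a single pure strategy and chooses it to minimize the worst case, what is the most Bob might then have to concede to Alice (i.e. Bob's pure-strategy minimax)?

5

The worst case (largest entry) in each column is I: 10, II: 5, III: 7.
The best (smallest) of these is 5.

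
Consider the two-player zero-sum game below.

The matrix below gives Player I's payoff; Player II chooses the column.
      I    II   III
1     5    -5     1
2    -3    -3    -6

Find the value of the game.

Column I is strictly dominated by III for Player II (it gives Player I more in every row).
The remaining 2×2 game on (1, 2) × (II, III) has no saddle point. Let Player I play 1 with probability p; indifference gives −5p − 3(1−p) = p − 6(1−p), so p = 1/3.
Similarly Player II's optimal q on II is 7/9, and the value is -5·(7/9) + (1)·(2/9) = -11/3.

-11/3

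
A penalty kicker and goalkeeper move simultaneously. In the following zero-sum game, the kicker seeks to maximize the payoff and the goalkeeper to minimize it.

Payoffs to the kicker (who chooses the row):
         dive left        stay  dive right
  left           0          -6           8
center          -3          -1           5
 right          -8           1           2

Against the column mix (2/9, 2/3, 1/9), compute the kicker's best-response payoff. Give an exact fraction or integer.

-7/9

left: (0)·(2/9) + (-6)·(2/3) + (8)·(1/9) = -28/9.
center: (-3)·(2/9) + (-1)·(2/3) + (5)·(1/9) = -7/9.
right: (-8)·(2/9) + (1)·(2/3) + (2)·(1/9) = -8/9.
The best pure response is center with expected payoff -7/9.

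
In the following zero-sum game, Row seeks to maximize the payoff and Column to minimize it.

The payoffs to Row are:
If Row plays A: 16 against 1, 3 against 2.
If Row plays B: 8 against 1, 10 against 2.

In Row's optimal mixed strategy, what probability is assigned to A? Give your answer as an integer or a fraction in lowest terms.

2/15

Row minima are 3 and 8, so Row's maximin is 8; column maxima are 16 and 10, so Column's minimax is 10. These differ, so the equilibrium is in mixed strategies.
Let Row play A with probability p. Column is indifferent when 16p + 8(1−p) = 3p + 10(1−p), giving p = 2/15.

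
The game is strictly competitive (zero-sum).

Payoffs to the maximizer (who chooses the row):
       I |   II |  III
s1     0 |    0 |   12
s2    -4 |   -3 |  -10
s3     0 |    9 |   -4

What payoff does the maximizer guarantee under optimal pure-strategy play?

Row minima: 0, -10, -4 → the maximizer's maximin is 0.
Column maxima: 0, 9, 12 → the minimizer's minimax is 0.
They coincide at (s1, I), so the value is 0.

0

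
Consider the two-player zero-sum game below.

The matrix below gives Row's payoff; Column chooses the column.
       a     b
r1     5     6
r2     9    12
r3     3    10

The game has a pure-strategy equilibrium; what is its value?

9

Row minima: 5, 9, 3 → Row's maximin is 9.
Column maxima: 9, 12 → Column's minimax is 9.
They coincide at (r2, a), so the value is 9.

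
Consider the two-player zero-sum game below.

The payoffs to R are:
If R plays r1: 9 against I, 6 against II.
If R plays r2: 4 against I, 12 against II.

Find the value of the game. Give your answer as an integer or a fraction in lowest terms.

84/11

Row minima are 6 and 4, so R's maximin is 6; column maxima are 9 and 12, so C's minimax is 9. These differ, so the equilibrium is in mixed strategies.
Let R play r1 with probability p. C is indifferent when 9p + 4(1−p) = 6p + 12(1−p), giving p = 8/11.
Let C play I with probability q. R is indifferent when 9q + 6(1−q) = 4q + 12(1−q), giving q = 6/11.
The value is 9·(6/11) + (6)·(5/11) = 84/11.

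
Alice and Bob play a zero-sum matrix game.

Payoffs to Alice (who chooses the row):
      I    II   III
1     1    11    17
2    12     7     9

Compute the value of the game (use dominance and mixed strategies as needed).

25/3

Column III is strictly dominated by II for Bob (it gives Alice more in every row).
The remaining 2×2 game on (1, 2) × (I, II) has no saddle point. Let Alice play 1 with probability p; indifference gives p + 12(1−p) = 11p + 7(1−p), so p = 1/3.
Similarly Bob's optimal q on I is 4/15, and the value is 1·(4/15) + (11)·(11/15) = 25/3.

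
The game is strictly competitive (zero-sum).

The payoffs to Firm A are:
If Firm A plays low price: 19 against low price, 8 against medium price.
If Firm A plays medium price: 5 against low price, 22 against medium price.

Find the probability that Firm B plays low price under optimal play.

1/2

Row minima are 8 and 5, so Firm A's maximin is 8; column maxima are 19 and 22, so Firm B's minimax is 19. These differ, so the equilibrium is in mixed strategies.
Let Firm B play low price with probability q. Firm A is indifferent when 19q + 8(1−q) = 5q + 22(1−q), giving q = 1/2.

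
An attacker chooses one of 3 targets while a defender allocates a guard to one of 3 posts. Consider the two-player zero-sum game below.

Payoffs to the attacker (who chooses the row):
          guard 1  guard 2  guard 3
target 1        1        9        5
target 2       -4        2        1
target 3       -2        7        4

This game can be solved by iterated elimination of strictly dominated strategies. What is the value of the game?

1

Row target 2 is strictly dominated by row target 1 (1>-4, 9>2, 5>1); eliminate target 2.
Column guard 2 is strictly dominated by guard 1 for the defender (1<9, -2<7); eliminate guard 2.
Row target 3 is strictly dominated by row target 1 (1>-2, 5>4); eliminate target 3.
Column guard 3 is strictly dominated by guard 1 for the defender (1<5); eliminate guard 3.
Only (target 1, guard 1) remains, with payoff 1.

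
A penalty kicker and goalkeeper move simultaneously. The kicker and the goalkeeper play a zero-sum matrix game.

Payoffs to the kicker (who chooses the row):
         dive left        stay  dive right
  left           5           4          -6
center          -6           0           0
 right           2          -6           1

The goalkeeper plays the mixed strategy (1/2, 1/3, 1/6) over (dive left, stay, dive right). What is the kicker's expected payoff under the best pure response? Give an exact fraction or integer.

left: (5)·(1/2) + (4)·(1/3) + (-6)·(1/6) = 17/6.
center: (-6)·(1/2) + (0)·(1/3) + (0)·(1/6) = -3.
right: (2)·(1/2) + (-6)·(1/3) + (1)·(1/6) = -5/6.
The best pure response is left with expected payoff 17/6.

17/6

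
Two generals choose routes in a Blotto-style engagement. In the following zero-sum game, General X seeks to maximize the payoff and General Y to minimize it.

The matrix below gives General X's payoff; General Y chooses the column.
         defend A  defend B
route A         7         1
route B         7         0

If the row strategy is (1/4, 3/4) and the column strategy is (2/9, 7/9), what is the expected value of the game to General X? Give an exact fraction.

Against (2/9, 7/9), each row's expected payoff is route A: 7/3; route B: 14/9.
Taking the (1/4, 3/4)-weighted average: (1/4)·(7/3) + (3/4)·(14/9) = 7/4.

7/4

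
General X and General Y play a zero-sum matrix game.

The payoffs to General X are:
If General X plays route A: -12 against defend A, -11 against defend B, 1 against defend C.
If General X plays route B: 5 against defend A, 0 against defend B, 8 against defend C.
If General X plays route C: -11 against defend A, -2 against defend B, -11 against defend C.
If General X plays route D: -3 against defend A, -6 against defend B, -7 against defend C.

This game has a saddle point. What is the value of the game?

0

Row minima: -12, 0, -11, -7 → General X's maximin is 0.
Column maxima: 5, 0, 8 → General Y's minimax is 0.
They coincide at (route B, defend B), so the value is 0.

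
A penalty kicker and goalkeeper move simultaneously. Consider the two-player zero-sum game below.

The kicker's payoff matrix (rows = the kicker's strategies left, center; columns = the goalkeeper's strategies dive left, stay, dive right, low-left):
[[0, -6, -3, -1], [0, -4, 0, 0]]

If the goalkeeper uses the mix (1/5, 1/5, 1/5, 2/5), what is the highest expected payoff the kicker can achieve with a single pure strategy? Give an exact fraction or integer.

left: (0)·(1/5) + (-6)·(1/5) + (-3)·(1/5) + (-1)·(2/5) = -11/5.
center: (0)·(1/5) + (-4)·(1/5) + (0)·(1/5) + (0)·(2/5) = -4/5.
The best pure response is center with expected payoff -4/5.

-4/5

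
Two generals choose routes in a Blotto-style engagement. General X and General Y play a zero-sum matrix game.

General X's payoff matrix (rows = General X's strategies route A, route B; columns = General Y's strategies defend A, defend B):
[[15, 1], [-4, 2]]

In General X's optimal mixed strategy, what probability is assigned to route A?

3/10

Row minima are 1 and -4, so General X's maximin is 1; column maxima are 15 and 2, so General Y's minimax is 2. These differ, so the equilibrium is in mixed strategies.
Let General X play route A with probability p. General Y is indifferent when 15p − 4(1−p) = p + 2(1−p), giving p = 3/10.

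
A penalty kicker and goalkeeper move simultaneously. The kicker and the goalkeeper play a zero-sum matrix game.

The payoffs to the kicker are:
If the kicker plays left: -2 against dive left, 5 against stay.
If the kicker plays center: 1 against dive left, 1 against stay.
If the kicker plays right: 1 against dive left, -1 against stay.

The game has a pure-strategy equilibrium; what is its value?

1

Row minima: -2, 1, -1 → the kicker's maximin is 1.
Column maxima: 1, 5 → the goalkeeper's minimax is 1.
They coincide at (center, dive left), so the value is 1.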